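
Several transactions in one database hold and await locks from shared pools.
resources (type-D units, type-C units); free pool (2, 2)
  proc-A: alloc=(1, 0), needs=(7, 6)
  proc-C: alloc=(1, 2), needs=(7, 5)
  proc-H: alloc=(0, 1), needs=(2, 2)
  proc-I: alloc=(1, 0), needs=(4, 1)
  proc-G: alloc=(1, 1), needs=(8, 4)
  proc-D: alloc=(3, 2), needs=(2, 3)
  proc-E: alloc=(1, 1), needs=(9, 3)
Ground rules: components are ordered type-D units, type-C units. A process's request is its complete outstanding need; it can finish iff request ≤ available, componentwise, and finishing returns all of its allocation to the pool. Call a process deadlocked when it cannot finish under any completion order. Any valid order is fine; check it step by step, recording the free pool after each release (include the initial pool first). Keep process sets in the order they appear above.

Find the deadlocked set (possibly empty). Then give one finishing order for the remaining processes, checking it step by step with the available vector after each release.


The deadlocked set is proc-A, proc-C, proc-G and proc-E.
Key observation: even finishing proc-H, proc-D, proc-I leaves just (6, 5) free — too little type-D units for any of the remaining processes.
A valid finishing order for the others: proc-H, proc-D, proc-I. Verifying each step:
  pool = (2, 2)
  proc-H: need (2, 2) fits (2, 2); releases (0, 1), pool now (2, 3)
  proc-D: need (2, 3) fits (2, 3); releases (3, 2), pool now (5, 5)
  proc-I: need (4, 1) fits (5, 5); releases (1, 0), pool now (6, 5)
None of the blocked processes ever fits:
  proc-A cannot run: need (7, 6) vs free (6, 5) (insufficient type-D units and type-C units)
  proc-C cannot run: need (7, 5) vs free (6, 5) (insufficient type-D units)
  proc-G cannot run: need (8, 4) vs free (6, 5) (insufficient type-D units)
  proc-E cannot run: need (9, 3) vs free (6, 5) (insufficient type-D units)


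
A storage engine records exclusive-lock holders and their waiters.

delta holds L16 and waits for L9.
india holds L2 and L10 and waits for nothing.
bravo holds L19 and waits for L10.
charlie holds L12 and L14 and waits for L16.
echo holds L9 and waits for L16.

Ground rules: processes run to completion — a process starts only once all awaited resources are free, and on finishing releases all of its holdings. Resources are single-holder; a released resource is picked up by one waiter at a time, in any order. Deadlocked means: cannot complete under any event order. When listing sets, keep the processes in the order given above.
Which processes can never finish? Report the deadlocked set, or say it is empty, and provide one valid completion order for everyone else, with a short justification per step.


Deadlocked set: delta, charlie and echo.
Key observation: the loop delta -> echo -> delta blocks itself forever; charlie waits into the deadlock from upstream.
One completion order for the rest: india, bravo.
Check, step by step:
  india: no waits; runs immediately, freeing L2 and L10
  bravo waits on L10 — all released -> runs and releases L19


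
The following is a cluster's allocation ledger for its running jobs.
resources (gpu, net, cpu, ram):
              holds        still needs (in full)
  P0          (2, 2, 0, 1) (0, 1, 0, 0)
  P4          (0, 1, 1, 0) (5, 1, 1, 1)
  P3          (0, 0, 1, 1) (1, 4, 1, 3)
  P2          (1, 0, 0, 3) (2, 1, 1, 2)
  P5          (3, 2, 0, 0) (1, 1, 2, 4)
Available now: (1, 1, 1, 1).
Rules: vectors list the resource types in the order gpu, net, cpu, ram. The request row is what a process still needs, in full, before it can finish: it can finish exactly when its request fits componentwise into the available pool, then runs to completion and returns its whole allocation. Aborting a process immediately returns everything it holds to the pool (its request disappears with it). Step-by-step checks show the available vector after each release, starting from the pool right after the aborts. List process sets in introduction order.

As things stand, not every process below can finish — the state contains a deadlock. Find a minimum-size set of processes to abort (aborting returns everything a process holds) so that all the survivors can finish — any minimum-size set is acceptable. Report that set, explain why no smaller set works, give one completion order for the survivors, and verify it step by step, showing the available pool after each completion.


The answer: abort P3.
Key observation: P5 could never have finished before the abort; with (0, 0, 1, 1) returned by P3, it fits at step 3.
Why nothing smaller works: aborting no one leaves the state deadlocked as given.
One survivor order: P0, P2, P5, P4. Verifying each step (post-abort pool first):
  pool = (1, 1, 2, 2)
  P0 needs (0, 1, 0, 0) <= (1, 1, 2, 2) -> finishes; pool += (2, 2, 0, 1) = (3, 3, 2, 3)
  P2 needs (2, 1, 1, 2) <= (3, 3, 2, 3) -> finishes; pool += (1, 0, 0, 3) = (4, 3, 2, 6)
  P5 needs (1, 1, 2, 4) <= (4, 3, 2, 6) -> finishes; pool += (3, 2, 0, 0) = (7, 5, 2, 6)
  P4 needs (5, 1, 1, 1) <= (7, 5, 2, 6) -> finishes; pool += (0, 1, 1, 0) = (7, 6, 3, 6)


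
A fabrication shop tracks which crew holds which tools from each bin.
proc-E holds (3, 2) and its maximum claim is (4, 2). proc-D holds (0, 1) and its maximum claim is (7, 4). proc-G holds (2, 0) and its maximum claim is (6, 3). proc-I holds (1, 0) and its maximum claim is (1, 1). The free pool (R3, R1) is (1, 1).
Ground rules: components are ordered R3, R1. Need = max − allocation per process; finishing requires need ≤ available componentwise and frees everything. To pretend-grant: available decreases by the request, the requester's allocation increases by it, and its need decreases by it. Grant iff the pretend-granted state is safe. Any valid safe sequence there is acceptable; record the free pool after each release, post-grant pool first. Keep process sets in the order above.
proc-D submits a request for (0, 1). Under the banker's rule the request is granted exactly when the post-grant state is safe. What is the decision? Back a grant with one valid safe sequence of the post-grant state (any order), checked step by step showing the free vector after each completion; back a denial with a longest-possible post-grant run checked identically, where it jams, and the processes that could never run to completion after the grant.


DENY: after the grant no complete ordering would exist.
Key observation: after proc-E, proc-I the pool peaks at (5, 2), and each blocked process is short somewhere: proc-D on R3; proc-G on R1.
After a pretend grant, a maximal execution: proc-E, proc-I — then nothing else fits. Walking it through:
  pool = (1, 0)
  proc-E needs (1, 0) <= (1, 0) -> finishes; pool += (3, 2) = (4, 2)
  proc-I needs (0, 1) <= (4, 2) -> finishes; pool += (1, 0) = (5, 2)
  proc-D cannot run: need (7, 2) vs free (5, 2) (insufficient R3)
  proc-G cannot run: need (4, 3) vs free (5, 2) (insufficient R1)
Post-grant, the permanently blocked set is proc-D and proc-G.


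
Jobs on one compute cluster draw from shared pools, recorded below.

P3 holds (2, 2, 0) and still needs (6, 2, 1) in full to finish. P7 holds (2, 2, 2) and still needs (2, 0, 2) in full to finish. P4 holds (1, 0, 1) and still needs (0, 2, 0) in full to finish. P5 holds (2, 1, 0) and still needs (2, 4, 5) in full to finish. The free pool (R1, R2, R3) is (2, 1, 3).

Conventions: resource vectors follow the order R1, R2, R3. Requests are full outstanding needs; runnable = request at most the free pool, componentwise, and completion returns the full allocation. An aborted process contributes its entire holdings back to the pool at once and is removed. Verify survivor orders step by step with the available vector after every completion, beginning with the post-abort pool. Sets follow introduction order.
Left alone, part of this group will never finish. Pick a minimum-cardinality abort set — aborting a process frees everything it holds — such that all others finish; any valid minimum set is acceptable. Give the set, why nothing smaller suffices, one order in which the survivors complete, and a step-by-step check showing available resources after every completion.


Minimum abort set: P3.
Key observation: P5 could never have finished before the abort; with (2, 2, 0) returned by P3, it fits at step 2.
No smaller set exists: with zero aborts the deadlock remains.
One survivor order: P7, P5, P4. Walking it through (post-abort pool first):
  pool = (4, 3, 3)
  P7: need (2, 0, 2) fits (4, 3, 3); releases (2, 2, 2), pool now (6, 5, 5)
  P5: need (2, 4, 5) fits (6, 5, 5); releases (2, 1, 0), pool now (8, 6, 5)
  P4: need (0, 2, 0) fits (8, 6, 5); releases (1, 0, 1), pool now (9, 6, 6)


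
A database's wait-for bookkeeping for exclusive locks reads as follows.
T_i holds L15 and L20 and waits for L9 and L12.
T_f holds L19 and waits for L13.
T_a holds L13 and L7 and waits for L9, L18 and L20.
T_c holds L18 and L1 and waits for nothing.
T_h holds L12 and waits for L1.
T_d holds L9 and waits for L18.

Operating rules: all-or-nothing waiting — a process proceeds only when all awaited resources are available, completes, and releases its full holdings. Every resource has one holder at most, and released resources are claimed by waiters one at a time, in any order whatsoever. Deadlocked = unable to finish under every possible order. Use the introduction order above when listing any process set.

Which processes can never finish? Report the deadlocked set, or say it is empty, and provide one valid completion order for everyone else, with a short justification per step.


No process is deadlocked.
Key observation: the waits form no ring: some process can always run, and its releases unblock the others one by one.
One completion order for the rest: T_c, T_h, T_d, T_i, T_a, T_f.
Step-by-step check:
  run T_c (it waits on nothing); releases L18 and L1
  T_h waits on L1 — all released -> runs and releases L12
  T_d waits on L18 — all released -> runs and releases L9
  T_i waits on L9 and L12 — all released -> runs and releases L15 and L20
  T_a waits on L9, L18 and L20 — all released -> runs and releases L13 and L7
  T_f waits on L13 — all released -> runs and releases L19


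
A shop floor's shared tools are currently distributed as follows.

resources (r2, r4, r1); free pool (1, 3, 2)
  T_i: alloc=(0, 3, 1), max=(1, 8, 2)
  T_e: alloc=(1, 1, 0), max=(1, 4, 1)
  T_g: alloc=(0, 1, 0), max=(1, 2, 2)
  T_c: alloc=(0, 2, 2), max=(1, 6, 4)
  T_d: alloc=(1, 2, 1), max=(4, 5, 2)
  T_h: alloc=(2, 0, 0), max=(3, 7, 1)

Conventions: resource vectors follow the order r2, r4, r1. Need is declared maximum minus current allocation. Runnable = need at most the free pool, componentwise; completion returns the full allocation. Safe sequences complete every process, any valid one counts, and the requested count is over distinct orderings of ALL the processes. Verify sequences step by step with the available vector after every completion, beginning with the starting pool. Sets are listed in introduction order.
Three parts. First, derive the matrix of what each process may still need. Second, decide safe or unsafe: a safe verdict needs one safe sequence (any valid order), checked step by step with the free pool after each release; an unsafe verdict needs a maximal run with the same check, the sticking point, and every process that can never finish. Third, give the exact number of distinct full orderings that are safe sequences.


(1) Outstanding need per process (order r2, r4, r1):
  T_i: (1, 5, 1)
  T_e: (0, 3, 1)
  T_g: (1, 1, 2)
  T_c: (1, 4, 2)
  T_d: (3, 3, 1)
  T_h: (1, 7, 1)
(2) SAFE — a valid safe sequence is T_g, T_c, T_i, T_h, T_d, T_e.
Key observation: the order's first zero-slack moment is T_g ((1, 1, 2) needed, (1, 3, 2) free — a requested resource with nothing to spare).
Check, step by step:
  pool = (1, 3, 2)
  T_g needs (1, 1, 2) <= (1, 3, 2) -> finishes; pool += (0, 1, 0) = (1, 4, 2)
  T_c needs (1, 4, 2) <= (1, 4, 2) -> finishes; pool += (0, 2, 2) = (1, 6, 4)
  T_i needs (1, 5, 1) <= (1, 6, 4) -> finishes; pool += (0, 3, 1) = (1, 9, 5)
  T_h needs (1, 7, 1) <= (1, 9, 5) -> finishes; pool += (2, 0, 0) = (3, 9, 5)
  T_d needs (3, 3, 1) <= (3, 9, 5) -> finishes; pool += (1, 2, 1) = (4, 11, 6)
  T_e needs (0, 3, 1) <= (4, 11, 6) -> finishes; pool += (1, 1, 0) = (5, 12, 6)
(3) Precisely 24 of the possible complete orderings are safe sequences.


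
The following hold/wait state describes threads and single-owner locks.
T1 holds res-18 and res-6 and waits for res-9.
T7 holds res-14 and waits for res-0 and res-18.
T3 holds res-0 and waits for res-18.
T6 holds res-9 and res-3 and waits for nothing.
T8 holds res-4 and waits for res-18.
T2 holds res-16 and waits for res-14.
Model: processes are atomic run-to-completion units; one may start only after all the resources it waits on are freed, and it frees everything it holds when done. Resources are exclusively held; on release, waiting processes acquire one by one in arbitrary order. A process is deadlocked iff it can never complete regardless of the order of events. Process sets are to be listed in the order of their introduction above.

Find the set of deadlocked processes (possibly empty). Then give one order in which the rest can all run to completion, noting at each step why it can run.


Nothing here is deadlocked.
Key observation: all waits point, directly or indirectly, at processes that can finish, so nothing is permanently blocked.
One completion order for the rest: T6, T1, T3, T8, T7, T2.
Check, step by step:
  T6 waits on nothing -> runs at once and releases res-9 and res-3
  T1: everything it awaited (res-9) is free; runs, freeing res-18 and res-6
  T3: everything it awaited (res-18) is free; runs, freeing res-0
  T8: everything it awaited (res-18) is free; runs, freeing res-4
  T7: everything it awaited (res-0 and res-18) is free; runs, freeing res-14
  T2: everything it awaited (res-14) is free; runs, freeing res-16


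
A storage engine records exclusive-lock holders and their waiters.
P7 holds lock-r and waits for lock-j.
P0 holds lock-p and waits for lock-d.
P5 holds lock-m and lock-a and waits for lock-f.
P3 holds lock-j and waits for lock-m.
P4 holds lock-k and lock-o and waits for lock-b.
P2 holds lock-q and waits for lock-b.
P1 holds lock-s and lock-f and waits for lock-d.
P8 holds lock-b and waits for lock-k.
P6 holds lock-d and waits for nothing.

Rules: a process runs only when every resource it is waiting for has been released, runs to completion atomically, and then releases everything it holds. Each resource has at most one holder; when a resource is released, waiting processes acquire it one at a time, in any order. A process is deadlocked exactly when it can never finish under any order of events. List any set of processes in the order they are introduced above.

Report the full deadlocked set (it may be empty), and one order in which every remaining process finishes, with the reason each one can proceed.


Deadlocked set: P4, P2 and P8.
Key observation: the knot is the closed ring of waits P4 -> P8 -> P4; P2 waits into the deadlock from upstream.
The rest can finish in the order P6, P1, P5, P0, P3, P7.
Check, step by step:
  P6 waits on nothing -> runs at once and releases lock-d
  P1 waits on lock-d — all released -> runs and releases lock-s and lock-f
  P5 waits on lock-f — all released -> runs and releases lock-m and lock-a
  P0 waits on lock-d — all released -> runs and releases lock-p
  P3 waits on lock-m — all released -> runs and releases lock-j
  P7 waits on lock-j — all released -> runs and releases lock-r


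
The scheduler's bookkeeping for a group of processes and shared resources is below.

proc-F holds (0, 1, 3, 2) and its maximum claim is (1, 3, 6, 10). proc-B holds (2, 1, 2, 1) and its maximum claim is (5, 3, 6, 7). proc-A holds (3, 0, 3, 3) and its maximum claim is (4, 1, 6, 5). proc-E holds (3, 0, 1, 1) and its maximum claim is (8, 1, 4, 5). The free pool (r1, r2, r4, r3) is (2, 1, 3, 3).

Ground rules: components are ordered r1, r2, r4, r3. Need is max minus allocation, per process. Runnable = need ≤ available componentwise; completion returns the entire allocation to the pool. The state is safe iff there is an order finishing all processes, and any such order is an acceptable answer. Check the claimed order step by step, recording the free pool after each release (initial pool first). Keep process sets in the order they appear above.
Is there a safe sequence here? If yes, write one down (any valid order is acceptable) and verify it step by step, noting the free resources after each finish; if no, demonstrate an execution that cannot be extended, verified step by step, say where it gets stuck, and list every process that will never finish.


UNSAFE — no complete ordering exists.
Key observation: the wall is r2: completing proc-A, proc-E brings the pool only to (8, 1, 7, 7), and all the rest need more.
A maximal execution: proc-A, proc-E — then nothing else fits. Verifying each step:
  pool = (2, 1, 3, 3)
  run proc-A (needs (1, 1, 3, 2), free (2, 1, 3, 3)); after release of (3, 0, 3, 3) the pool is (5, 1, 6, 6)
  run proc-E (needs (5, 1, 3, 4), free (5, 1, 6, 6)); after release of (3, 0, 1, 1) the pool is (8, 1, 7, 7)
  proc-F still needs (1, 2, 3, 8) but only (8, 1, 7, 7) is free — short on r2 and r3
  proc-B still needs (3, 2, 4, 6) but only (8, 1, 7, 7) is free — short on r2
Processes that can never finish: proc-F and proc-B.


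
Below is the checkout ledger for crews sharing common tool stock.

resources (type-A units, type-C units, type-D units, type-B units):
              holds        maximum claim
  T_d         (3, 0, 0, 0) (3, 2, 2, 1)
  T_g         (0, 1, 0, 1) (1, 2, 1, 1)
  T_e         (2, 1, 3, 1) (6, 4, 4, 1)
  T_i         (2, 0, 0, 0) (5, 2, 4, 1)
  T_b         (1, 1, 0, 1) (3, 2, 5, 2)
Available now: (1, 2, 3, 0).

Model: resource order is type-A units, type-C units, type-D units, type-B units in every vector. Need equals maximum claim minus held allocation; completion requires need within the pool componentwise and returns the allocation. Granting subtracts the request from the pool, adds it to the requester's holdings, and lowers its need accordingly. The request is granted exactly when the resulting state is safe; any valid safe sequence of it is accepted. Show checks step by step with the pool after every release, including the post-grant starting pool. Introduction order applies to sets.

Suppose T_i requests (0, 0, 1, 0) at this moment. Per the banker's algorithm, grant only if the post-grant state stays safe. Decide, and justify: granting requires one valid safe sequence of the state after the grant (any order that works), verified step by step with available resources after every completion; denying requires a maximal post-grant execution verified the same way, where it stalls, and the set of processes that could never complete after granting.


GRANT. The post-grant state is safe; one safe sequence: T_g, T_d, T_e, T_i, T_b.
Key observation: the transfer keeps a workable pool ((1, 2, 2, 0)); T_g starts the safe sequence.
Check on the post-grant state, step by step:
  pool = (1, 2, 2, 0)
  T_g needs (1, 1, 1, 0) <= (1, 2, 2, 0) -> finishes; pool += (0, 1, 0, 1) = (1, 3, 2, 1)
  T_d needs (0, 2, 2, 1) <= (1, 3, 2, 1) -> finishes; pool += (3, 0, 0, 0) = (4, 3, 2, 1)
  T_e needs (4, 3, 1, 0) <= (4, 3, 2, 1) -> finishes; pool += (2, 1, 3, 1) = (6, 4, 5, 2)
  T_i needs (3, 2, 3, 1) <= (6, 4, 5, 2) -> finishes; pool += (2, 0, 1, 0) = (8, 4, 6, 2)
  T_b needs (2, 1, 5, 1) <= (8, 4, 6, 2) -> finishes; pool += (1, 1, 0, 1) = (9, 5, 6, 3)


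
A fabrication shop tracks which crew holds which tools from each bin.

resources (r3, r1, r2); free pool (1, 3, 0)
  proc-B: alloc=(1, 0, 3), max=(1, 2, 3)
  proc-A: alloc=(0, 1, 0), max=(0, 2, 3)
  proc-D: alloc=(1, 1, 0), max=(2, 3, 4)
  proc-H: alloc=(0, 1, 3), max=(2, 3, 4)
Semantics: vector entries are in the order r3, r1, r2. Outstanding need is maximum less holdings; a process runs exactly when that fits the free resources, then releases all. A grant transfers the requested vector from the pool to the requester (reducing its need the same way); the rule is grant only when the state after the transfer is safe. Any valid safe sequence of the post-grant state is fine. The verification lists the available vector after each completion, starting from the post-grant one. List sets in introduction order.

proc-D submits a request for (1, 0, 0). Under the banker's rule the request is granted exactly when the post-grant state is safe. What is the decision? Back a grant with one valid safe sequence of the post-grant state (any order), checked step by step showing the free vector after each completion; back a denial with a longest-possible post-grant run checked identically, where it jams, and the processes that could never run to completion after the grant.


DENY. Granting would leave the state unsafe.
Key observation: after proc-B, proc-A the pool peaks at (1, 4, 3), and each blocked process is short somewhere: proc-D on r2; proc-H on r3.
On the post-grant state, proc-B, proc-A is a maximal run — nothing extends it. Step-by-step check:
  pool = (0, 3, 0)
  proc-B needs (0, 2, 0) <= (0, 3, 0) -> finishes; pool += (1, 0, 3) = (1, 3, 3)
  proc-A needs (0, 1, 3) <= (1, 3, 3) -> finishes; pool += (0, 1, 0) = (1, 4, 3)
  blocked: proc-D wants (0, 2, 4), pool (1, 4, 3) — not enough r2
  blocked: proc-H wants (2, 2, 1), pool (1, 4, 3) — not enough r3
Had the request been granted, proc-D and proc-H could never finish.


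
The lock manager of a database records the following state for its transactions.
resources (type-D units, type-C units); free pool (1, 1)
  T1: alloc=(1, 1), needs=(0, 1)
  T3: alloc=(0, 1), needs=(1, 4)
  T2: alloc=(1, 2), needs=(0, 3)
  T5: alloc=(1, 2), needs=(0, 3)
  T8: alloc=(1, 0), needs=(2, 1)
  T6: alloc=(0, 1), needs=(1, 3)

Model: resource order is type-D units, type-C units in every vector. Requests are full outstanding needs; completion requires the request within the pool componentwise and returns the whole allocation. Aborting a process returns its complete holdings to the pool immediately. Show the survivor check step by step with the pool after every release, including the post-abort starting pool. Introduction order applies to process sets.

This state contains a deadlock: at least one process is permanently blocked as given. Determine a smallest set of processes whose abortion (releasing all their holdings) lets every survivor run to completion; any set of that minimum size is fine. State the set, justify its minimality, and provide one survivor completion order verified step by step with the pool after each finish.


The answer: abort T3.
Key observation: aborting T3 returns (0, 1), and T2 — hopeless before — runs at step 3 with the returned capacity in the pool.
Why nothing smaller works: aborting no one leaves the state deadlocked as given.
The survivors complete as T1, T8, T2, T6, T5. Check, step by step (starting from the post-abort pool):
  pool = (1, 2)
  run T1 (needs (0, 1), free (1, 2)); after release of (1, 1) the pool is (2, 3)
  run T8 (needs (2, 1), free (2, 3)); after release of (1, 0) the pool is (3, 3)
  run T2 (needs (0, 3), free (3, 3)); after release of (1, 2) the pool is (4, 5)
  run T6 (needs (1, 3), free (4, 5)); after release of (0, 1) the pool is (4, 6)
  run T5 (needs (0, 3), free (4, 6)); after release of (1, 2) the pool is (5, 8)


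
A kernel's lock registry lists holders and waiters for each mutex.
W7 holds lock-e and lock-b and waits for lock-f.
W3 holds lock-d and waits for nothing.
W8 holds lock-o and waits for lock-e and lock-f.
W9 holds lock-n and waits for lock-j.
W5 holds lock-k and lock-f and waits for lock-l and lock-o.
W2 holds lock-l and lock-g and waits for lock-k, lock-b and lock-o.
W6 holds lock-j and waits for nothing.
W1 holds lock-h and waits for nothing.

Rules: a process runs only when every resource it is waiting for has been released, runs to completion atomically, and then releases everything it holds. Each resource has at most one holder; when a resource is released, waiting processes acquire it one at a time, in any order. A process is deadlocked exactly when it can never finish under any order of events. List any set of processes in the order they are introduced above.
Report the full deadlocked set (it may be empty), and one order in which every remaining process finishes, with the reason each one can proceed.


The deadlocked set is W7, W8, W5 and W2.
Key observation: W7 -> W5 -> W8 -> W7 is a circular wait — nothing in it can go first; W2 is caught in further circular waits.
A valid finishing order for the others: W3, W6, W1, W9.
Verifying each step:
  run W3 (it waits on nothing); releases lock-d
  run W6 (it waits on nothing); releases lock-j
  run W1 (it waits on nothing); releases lock-h
  W9 waits on lock-j — all released -> runs and releases lock-n


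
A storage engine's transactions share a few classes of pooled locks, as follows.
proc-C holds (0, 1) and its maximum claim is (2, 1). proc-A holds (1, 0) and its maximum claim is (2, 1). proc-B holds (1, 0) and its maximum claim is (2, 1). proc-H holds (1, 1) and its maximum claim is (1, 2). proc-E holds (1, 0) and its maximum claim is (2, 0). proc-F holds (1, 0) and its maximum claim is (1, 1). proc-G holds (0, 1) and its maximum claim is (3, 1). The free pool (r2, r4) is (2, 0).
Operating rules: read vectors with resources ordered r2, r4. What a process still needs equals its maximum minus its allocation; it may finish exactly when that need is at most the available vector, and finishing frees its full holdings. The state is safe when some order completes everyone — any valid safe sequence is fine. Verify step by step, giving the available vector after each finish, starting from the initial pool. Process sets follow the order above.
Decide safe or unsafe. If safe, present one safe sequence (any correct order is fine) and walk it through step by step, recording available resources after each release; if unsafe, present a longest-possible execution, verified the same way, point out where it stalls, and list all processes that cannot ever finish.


The state is SAFE; one workable sequence: proc-C, proc-H, proc-F, proc-E, proc-A, proc-B, proc-G.
Key observation: the order's first zero-slack moment is proc-C ((2, 0) needed, (2, 0) free — a requested resource with nothing to spare).
Verifying each step:
  pool = (2, 0)
  proc-C needs (2, 0) <= (2, 0) -> finishes; pool += (0, 1) = (2, 1)
  proc-H needs (0, 1) <= (2, 1) -> finishes; pool += (1, 1) = (3, 2)
  proc-F needs (0, 1) <= (3, 2) -> finishes; pool += (1, 0) = (4, 2)
  proc-E needs (1, 0) <= (4, 2) -> finishes; pool += (1, 0) = (5, 2)
  proc-A needs (1, 1) <= (5, 2) -> finishes; pool += (1, 0) = (6, 2)
  proc-B needs (1, 1) <= (6, 2) -> finishes; pool += (1, 0) = (7, 2)
  proc-G needs (3, 0) <= (7, 2) -> finishes; pool += (0, 1) = (7, 3)


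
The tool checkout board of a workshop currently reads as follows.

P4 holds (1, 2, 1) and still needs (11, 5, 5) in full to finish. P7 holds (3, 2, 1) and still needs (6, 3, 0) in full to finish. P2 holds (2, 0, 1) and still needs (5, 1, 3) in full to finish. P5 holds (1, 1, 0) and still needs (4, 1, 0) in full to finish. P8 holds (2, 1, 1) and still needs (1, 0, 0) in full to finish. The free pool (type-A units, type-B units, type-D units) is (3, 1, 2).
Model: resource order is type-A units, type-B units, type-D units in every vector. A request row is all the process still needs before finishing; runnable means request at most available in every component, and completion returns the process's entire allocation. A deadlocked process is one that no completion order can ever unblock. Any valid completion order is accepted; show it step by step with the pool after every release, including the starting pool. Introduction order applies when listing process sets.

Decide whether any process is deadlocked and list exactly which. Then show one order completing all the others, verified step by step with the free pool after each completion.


Nothing here is deadlocked.
Key observation: there is always a runnable process — P8 first — so the state unwinds completely.
One completion order for the rest: P8, P2, P5, P7, P4. Step-by-step check:
  pool = (3, 1, 2)
  run P8 (needs (1, 0, 0), free (3, 1, 2)); after release of (2, 1, 1) the pool is (5, 2, 3)
  run P2 (needs (5, 1, 3), free (5, 2, 3)); after release of (2, 0, 1) the pool is (7, 2, 4)
  run P5 (needs (4, 1, 0), free (7, 2, 4)); after release of (1, 1, 0) the pool is (8, 3, 4)
  run P7 (needs (6, 3, 0), free (8, 3, 4)); after release of (3, 2, 1) the pool is (11, 5, 5)
  run P4 (needs (11, 5, 5), free (11, 5, 5)); after release of (1, 2, 1) the pool is (12, 7, 6)


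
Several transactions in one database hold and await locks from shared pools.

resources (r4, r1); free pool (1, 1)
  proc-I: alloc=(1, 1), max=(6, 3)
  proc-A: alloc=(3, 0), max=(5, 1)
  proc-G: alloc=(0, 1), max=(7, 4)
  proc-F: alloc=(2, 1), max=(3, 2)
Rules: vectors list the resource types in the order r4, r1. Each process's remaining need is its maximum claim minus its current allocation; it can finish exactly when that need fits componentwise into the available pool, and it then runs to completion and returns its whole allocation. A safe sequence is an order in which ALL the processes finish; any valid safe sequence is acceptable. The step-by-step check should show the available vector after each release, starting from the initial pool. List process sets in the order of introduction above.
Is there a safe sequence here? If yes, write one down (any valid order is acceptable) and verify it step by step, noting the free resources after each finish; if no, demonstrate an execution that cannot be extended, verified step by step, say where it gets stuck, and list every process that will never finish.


The state is SAFE; one workable sequence: proc-F, proc-A, proc-I, proc-G.
Key observation: the first exact fit in this order is proc-F — it needs (1, 1) with (1, 1) free, meeting a requested resource to the last unit.
Step-by-step check:
  pool = (1, 1)
  proc-F needs (1, 1) <= (1, 1) -> finishes; pool += (2, 1) = (3, 2)
  proc-A needs (2, 1) <= (3, 2) -> finishes; pool += (3, 0) = (6, 2)
  proc-I needs (5, 2) <= (6, 2) -> finishes; pool += (1, 1) = (7, 3)
  proc-G needs (7, 3) <= (7, 3) -> finishes; pool += (0, 1) = (7, 4)


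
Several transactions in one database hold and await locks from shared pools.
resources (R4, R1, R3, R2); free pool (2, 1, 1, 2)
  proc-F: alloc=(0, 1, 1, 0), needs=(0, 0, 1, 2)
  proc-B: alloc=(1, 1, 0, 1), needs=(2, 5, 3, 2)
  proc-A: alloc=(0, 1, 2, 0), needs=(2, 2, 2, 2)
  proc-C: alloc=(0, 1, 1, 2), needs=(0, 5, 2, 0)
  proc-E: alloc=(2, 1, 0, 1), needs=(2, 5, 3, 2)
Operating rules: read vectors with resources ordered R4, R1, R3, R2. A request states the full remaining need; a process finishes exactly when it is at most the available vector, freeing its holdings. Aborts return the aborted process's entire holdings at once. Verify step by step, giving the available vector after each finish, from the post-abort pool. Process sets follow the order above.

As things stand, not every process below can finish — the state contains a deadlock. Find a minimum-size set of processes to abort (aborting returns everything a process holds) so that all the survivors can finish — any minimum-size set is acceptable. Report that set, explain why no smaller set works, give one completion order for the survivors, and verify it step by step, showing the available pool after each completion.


The answer: abort proc-B and proc-C.
Key observation: the deadlocked proc-E becomes finishable only because proc-B and proc-C released (1, 2, 1, 3); it completes at step 3 below.
Minimality, checking each single-abort alternative: proc-F alone leaves proc-B blocked (short on R1); proc-B alone leaves proc-C blocked (short on R1); proc-A alone leaves proc-B blocked (short on R1); proc-C alone leaves proc-B blocked (short on R1); proc-E alone leaves proc-B blocked (short on R1).
One survivor order: proc-A, proc-F, proc-E. Step-by-step check (post-abort pool first):
  pool = (3, 3, 2, 5)
  proc-A: need (2, 2, 2, 2) fits (3, 3, 2, 5); releases (0, 1, 2, 0), pool now (3, 4, 4, 5)
  proc-F: need (0, 0, 1, 2) fits (3, 4, 4, 5); releases (0, 1, 1, 0), pool now (3, 5, 5, 5)
  proc-E: need (2, 5, 3, 2) fits (3, 5, 5, 5); releases (2, 1, 0, 1), pool now (5, 6, 5, 6)


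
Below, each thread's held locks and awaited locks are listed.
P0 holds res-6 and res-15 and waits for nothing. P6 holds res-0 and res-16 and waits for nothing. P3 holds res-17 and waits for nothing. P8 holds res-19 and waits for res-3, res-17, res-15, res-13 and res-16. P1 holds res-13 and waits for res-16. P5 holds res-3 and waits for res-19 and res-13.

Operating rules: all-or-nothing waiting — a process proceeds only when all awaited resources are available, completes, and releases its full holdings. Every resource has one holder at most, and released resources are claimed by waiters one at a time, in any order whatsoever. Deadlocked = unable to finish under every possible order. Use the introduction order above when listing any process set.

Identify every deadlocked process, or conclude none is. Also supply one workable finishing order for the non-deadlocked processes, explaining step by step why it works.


The deadlocked set is P8 and P5.
Key observation: the wait chain closes on itself along P8 -> P5 -> P8; no other process is dragged down with it.
A valid finishing order for the others: P6, P0, P1, P3.
Verifying each step:
  run P6 (it waits on nothing); releases res-0 and res-16
  run P0 (it waits on nothing); releases res-6 and res-15
  P1 waits on res-16 — all released -> runs and releases res-13
  run P3 (it waits on nothing); releases res-17


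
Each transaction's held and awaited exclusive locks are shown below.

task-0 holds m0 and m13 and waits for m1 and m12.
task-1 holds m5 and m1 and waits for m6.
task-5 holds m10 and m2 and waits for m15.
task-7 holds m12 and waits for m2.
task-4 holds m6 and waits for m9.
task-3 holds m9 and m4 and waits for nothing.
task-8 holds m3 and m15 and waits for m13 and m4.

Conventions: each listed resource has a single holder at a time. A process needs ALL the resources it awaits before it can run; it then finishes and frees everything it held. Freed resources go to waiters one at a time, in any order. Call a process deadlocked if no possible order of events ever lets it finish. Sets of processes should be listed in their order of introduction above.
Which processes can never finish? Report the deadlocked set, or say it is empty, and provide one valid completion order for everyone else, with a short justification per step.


Deadlocked set: task-0, task-5, task-7 and task-8.
Key observation: the knot is the closed ring of waits task-0 -> task-7 -> task-5 -> task-8 -> task-0; no other process is dragged down with it.
The rest can finish in the order task-3, task-4, task-1.
Verifying each step:
  task-3: no waits; runs immediately, freeing m9 and m4
  run task-4 (all its waits — m9 — are resolved); releases m6
  run task-1 (all its waits — m6 — are resolved); releases m5 and m1


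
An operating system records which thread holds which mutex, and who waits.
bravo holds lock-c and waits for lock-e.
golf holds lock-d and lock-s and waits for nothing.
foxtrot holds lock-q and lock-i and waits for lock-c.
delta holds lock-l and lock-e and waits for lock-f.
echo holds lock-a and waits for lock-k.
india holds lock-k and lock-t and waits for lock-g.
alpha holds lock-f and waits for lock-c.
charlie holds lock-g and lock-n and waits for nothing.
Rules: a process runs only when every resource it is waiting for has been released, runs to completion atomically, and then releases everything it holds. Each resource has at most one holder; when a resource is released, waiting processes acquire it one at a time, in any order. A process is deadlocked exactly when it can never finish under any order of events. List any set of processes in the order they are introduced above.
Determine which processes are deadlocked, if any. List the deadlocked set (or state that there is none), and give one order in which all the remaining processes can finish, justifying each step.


Deadlocked set: bravo, foxtrot, delta and alpha.
Key observation: the cycle bravo -> delta -> alpha -> bravo can never break — each member waits on the next; foxtrot waits into the deadlock from upstream.
A valid finishing order for the others: charlie, india, golf, echo.
Step-by-step check:
  charlie waits on nothing -> runs at once and releases lock-g and lock-n
  run india (all its waits — lock-g — are resolved); releases lock-k and lock-t
  golf waits on nothing -> runs at once and releases lock-d and lock-s
  run echo (all its waits — lock-k — are resolved); releases lock-a


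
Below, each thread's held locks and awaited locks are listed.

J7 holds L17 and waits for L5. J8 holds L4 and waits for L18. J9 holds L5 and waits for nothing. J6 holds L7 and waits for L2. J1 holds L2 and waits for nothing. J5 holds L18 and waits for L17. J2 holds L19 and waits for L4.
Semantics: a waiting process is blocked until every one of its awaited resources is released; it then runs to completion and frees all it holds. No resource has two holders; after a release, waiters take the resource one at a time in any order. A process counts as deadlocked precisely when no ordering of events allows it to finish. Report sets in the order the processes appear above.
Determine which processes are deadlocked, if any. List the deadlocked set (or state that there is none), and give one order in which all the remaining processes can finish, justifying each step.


The deadlocked set is empty.
Key observation: no waiting chain loops back on itself — every chain ends at a process that waits on nothing, so everyone eventually runs.
A valid finishing order for the others: J9, J1, J7, J5, J8, J6, J2.
Check, step by step:
  run J9 (it waits on nothing); releases L5
  run J1 (it waits on nothing); releases L2
  J7 waits on L5 — all released -> runs and releases L17
  J5 waits on L17 — all released -> runs and releases L18
  J8 waits on L18 — all released -> runs and releases L4
  J6 waits on L2 — all released -> runs and releases L7
  J2 waits on L4 — all released -> runs and releases L19


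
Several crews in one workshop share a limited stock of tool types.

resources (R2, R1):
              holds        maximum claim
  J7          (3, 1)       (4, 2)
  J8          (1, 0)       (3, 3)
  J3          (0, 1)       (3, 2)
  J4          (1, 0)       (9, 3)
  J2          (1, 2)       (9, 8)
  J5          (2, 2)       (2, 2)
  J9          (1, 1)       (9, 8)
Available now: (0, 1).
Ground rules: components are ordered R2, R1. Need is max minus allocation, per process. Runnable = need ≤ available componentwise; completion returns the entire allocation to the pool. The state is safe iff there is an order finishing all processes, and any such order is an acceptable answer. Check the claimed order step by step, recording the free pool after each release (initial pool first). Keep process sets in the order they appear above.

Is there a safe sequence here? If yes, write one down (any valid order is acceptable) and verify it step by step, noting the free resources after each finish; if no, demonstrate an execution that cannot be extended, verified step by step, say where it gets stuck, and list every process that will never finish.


UNSAFE — no complete ordering exists.
Key observation: even finishing J5, J7, J8, J3 leaves just (6, 5) free — too little R2 for any of the remaining processes.
Going as far as possible: J5, J7, J8, J3; after that, nothing fits. Verifying each step:
  pool = (0, 1)
  J5 needs (0, 0) <= (0, 1) -> finishes; pool += (2, 2) = (2, 3)
  J7 needs (1, 1) <= (2, 3) -> finishes; pool += (3, 1) = (5, 4)
  J8 needs (2, 3) <= (5, 4) -> finishes; pool += (1, 0) = (6, 4)
  J3 needs (3, 1) <= (6, 4) -> finishes; pool += (0, 1) = (6, 5)
  J4 still needs (8, 3) but only (6, 5) is free — short on R2
  J2 still needs (8, 6) but only (6, 5) is free — short on R2 and R1
  J9 still needs (8, 7) but only (6, 5) is free — short on R2 and R1
Processes that can never finish: J4, J2 and J9.


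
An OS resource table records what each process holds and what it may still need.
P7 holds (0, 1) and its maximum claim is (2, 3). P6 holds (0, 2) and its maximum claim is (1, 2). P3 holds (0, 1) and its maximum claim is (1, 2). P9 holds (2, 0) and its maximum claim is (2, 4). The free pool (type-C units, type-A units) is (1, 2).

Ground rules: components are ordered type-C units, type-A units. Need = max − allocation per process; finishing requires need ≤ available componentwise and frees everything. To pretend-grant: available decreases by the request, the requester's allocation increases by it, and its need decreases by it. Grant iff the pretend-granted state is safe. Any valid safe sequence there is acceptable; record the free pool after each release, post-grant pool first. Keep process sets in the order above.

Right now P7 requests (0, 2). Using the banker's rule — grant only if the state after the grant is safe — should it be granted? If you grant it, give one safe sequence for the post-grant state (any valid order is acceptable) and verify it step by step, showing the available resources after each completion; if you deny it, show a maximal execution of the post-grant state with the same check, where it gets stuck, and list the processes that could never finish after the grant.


DENY: after the grant no complete ordering would exist.
Key observation: after P6, P3 the pool peaks at (1, 3), and each blocked process is short somewhere: P7 on type-C units; P9 on type-A units.
Pretend the grant happened; the run P6, P3 goes as far as possible. Verifying each step:
  pool = (1, 0)
  P6: need (1, 0) fits (1, 0); releases (0, 2), pool now (1, 2)
  P3: need (1, 1) fits (1, 2); releases (0, 1), pool now (1, 3)
  P7 cannot run: need (2, 0) vs free (1, 3) (insufficient type-C units)
  P9 cannot run: need (0, 4) vs free (1, 3) (insufficient type-A units)
Had the request been granted, P7 and P9 could never finish.
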